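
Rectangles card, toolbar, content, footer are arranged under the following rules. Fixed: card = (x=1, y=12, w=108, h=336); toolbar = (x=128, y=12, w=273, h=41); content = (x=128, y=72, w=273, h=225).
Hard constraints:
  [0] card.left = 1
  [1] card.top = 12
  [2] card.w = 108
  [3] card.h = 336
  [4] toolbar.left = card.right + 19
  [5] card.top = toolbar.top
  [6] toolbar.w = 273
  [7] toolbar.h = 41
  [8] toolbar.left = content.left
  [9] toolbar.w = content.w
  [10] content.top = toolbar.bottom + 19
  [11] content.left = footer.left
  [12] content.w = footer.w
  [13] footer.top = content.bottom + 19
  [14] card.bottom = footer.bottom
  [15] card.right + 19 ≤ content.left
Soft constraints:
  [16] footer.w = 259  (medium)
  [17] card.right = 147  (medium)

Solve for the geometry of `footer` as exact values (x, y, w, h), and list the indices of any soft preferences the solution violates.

1. footer.x = 128  [content.left = footer.left]
2. footer.w = 273  [content.w = footer.w]
3. footer.y = 316  [footer.top = content.bottom + 19]
4. footer.h = 32  [card.bottom = footer.bottom]

footer = (x=128, y=316, w=273, h=32)
violated soft preferences: 16, 17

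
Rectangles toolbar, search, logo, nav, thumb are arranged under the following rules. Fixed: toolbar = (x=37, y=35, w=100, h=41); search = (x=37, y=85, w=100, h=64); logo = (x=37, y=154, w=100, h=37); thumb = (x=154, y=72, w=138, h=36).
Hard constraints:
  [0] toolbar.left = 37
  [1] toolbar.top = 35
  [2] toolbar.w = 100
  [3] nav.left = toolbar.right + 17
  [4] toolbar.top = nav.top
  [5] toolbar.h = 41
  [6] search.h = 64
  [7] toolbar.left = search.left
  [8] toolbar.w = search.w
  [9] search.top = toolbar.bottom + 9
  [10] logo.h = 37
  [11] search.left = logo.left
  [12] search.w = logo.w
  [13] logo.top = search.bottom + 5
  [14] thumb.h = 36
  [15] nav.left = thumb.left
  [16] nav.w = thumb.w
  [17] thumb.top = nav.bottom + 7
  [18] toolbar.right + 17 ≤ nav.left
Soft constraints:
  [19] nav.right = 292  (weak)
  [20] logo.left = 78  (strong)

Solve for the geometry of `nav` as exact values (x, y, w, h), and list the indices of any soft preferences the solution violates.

1. nav.x = 154  [nav.left = toolbar.right + 17]
2. nav.y = 35  [toolbar.top = nav.top]
3. nav.w = 138  [nav.w = thumb.w]
4. nav.h = 30  [thumb.top = nav.bottom + 7]

nav = (x=154, y=35, w=138, h=30)
violated soft preferences: 20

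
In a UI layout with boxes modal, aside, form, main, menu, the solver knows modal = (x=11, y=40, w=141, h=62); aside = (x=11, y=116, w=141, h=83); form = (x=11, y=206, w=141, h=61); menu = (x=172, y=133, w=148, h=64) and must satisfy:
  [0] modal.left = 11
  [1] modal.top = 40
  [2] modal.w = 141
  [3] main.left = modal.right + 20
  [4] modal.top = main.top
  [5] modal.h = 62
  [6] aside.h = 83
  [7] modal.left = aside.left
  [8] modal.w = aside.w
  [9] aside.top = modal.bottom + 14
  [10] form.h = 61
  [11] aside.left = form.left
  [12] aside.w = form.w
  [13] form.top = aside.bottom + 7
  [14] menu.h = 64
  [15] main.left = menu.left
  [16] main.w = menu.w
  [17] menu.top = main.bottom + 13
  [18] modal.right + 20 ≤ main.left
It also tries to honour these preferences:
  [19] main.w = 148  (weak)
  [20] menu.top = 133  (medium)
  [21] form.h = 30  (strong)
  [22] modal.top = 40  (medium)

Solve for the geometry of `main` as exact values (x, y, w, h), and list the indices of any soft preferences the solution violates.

1. main.x = 172  [main.left = modal.right + 20]
2. main.y = 40  [modal.top = main.top]
3. main.w = 148  [main.w = menu.w]
4. main.h = 80  [menu.top = main.bottom + 13]

main = (x=172, y=40, w=148, h=80)
violated soft preferences: 21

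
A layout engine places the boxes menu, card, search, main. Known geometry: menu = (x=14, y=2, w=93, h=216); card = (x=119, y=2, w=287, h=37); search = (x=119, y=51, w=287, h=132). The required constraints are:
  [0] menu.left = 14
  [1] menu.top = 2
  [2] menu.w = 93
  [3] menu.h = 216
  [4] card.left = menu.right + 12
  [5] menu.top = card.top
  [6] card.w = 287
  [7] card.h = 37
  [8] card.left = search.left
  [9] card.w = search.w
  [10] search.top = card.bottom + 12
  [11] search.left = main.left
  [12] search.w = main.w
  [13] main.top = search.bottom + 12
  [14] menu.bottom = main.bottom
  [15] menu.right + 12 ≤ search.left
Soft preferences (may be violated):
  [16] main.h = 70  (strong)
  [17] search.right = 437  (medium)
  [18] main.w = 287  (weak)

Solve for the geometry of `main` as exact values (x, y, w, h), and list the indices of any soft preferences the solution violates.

1. main.x = 119  [search.left = main.left]
2. main.w = 287  [search.w = main.w]
3. main.y = 195  [main.top = search.bottom + 12]
4. main.h = 23  [menu.bottom = main.bottom]

main = (x=119, y=195, w=287, h=23)
violated soft preferences: 16, 17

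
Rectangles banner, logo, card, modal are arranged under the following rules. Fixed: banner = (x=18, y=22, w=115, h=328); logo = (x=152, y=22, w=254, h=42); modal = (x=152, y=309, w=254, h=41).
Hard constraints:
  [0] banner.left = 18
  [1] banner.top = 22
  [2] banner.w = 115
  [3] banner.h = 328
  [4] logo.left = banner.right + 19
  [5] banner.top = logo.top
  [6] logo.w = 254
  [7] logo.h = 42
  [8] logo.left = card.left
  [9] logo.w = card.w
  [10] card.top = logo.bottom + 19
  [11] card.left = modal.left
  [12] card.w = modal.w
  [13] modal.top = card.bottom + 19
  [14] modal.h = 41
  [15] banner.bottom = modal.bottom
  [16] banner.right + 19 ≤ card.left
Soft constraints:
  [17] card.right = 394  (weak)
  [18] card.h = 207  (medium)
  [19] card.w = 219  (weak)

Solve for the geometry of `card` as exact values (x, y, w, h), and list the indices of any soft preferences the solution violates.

card = (x=152, y=83, w=254, h=207)
violated soft preferences: 17, 19

1. card.x = 152  [logo.left = card.left]
2. card.w = 254  [logo.w = card.w]
3. card.y = 83  [card.top = logo.bottom + 19]
4. card.h = 207  [modal.top = card.bottom + 19]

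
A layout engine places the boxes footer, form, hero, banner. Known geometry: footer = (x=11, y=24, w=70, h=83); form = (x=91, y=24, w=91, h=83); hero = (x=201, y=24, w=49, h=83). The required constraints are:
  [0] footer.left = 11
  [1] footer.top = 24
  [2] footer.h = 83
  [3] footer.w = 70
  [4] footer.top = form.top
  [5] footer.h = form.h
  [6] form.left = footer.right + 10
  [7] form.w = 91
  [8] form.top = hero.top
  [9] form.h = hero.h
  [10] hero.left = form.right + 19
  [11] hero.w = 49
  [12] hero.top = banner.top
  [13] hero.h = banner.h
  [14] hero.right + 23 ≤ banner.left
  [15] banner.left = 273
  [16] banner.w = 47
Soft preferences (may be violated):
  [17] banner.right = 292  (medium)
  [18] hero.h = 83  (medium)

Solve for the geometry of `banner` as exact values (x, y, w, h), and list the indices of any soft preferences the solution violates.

banner = (x=273, y=24, w=47, h=83)
violated soft preferences: 17

1. banner.y = 24  [hero.top = banner.top]
2. banner.h = 83  [hero.h = banner.h]
3. banner.x = 273  [banner.left = 273]
4. banner.w = 47  [banner.w = 47]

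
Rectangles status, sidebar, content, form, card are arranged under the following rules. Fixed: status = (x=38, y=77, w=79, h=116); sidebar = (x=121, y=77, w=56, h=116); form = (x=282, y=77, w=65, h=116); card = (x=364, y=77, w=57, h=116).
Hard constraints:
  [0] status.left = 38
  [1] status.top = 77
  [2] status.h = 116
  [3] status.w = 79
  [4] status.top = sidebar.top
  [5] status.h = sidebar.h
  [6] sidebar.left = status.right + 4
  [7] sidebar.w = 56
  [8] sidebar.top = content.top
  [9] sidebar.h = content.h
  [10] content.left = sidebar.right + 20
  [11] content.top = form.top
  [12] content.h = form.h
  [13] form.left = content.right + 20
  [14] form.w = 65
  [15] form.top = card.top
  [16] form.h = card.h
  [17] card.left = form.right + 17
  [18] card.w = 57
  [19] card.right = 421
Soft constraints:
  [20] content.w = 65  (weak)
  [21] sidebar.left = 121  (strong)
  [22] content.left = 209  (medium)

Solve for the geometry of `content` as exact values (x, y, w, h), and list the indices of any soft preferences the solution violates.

content = (x=197, y=77, w=65, h=116)
violated soft preferences: 22

1. content.y = 77  [sidebar.top = content.top]
2. content.h = 116  [sidebar.h = content.h]
3. content.x = 197  [content.left = sidebar.right + 20]
4. content.w = 65  [form.left = content.right + 20]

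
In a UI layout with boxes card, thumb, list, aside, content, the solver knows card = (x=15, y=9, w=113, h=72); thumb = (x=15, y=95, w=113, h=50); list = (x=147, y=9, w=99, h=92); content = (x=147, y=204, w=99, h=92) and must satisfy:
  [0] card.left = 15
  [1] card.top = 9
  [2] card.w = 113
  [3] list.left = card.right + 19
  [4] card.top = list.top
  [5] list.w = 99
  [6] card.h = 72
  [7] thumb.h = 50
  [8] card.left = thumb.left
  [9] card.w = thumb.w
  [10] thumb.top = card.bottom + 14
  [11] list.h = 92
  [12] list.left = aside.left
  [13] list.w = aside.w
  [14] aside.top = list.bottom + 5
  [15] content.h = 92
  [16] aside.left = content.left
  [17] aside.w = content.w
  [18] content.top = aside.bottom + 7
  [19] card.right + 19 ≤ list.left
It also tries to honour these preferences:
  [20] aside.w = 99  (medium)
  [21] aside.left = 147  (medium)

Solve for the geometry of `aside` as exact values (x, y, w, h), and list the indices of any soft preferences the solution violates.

aside = (x=147, y=106, w=99, h=91)
violated soft preferences: none

1. aside.x = 147  [list.left = aside.left]
2. aside.w = 99  [list.w = aside.w]
3. aside.y = 106  [aside.top = list.bottom + 5]
4. aside.h = 91  [content.top = aside.bottom + 7]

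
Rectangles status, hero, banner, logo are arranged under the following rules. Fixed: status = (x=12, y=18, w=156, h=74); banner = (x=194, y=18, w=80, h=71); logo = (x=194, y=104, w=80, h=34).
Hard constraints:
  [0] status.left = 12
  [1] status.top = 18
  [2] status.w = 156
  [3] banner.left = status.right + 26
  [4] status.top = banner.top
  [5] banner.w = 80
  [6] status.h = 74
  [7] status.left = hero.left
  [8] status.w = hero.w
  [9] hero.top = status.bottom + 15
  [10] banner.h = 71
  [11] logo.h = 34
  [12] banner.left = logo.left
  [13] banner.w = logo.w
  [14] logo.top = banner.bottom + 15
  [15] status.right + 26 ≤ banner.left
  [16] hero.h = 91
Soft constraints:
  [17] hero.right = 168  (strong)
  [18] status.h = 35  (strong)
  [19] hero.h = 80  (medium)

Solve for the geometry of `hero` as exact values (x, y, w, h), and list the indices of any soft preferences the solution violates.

1. hero.x = 12  [status.left = hero.left]
2. hero.w = 156  [status.w = hero.w]
3. hero.y = 107  [hero.top = status.bottom + 15]
4. hero.h = 91  [hero.h = 91]

hero = (x=12, y=107, w=156, h=91)
violated soft preferences: 18, 19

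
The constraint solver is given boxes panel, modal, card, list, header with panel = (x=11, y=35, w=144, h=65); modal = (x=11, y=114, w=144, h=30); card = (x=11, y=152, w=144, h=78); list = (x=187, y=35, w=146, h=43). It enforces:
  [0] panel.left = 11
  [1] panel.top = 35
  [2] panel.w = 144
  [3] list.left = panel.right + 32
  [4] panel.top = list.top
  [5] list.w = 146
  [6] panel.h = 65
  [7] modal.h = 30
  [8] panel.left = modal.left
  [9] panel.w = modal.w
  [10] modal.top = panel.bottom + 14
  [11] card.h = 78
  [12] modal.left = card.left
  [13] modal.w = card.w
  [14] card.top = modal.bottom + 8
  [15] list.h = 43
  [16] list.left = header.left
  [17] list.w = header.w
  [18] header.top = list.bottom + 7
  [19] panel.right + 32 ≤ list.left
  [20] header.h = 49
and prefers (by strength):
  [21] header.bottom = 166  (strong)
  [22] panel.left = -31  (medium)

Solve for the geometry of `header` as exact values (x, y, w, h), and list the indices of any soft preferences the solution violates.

1. header.x = 187  [list.left = header.left]
2. header.w = 146  [list.w = header.w]
3. header.y = 85  [header.top = list.bottom + 7]
4. header.h = 49  [header.h = 49]

header = (x=187, y=85, w=146, h=49)
violated soft preferences: 21, 22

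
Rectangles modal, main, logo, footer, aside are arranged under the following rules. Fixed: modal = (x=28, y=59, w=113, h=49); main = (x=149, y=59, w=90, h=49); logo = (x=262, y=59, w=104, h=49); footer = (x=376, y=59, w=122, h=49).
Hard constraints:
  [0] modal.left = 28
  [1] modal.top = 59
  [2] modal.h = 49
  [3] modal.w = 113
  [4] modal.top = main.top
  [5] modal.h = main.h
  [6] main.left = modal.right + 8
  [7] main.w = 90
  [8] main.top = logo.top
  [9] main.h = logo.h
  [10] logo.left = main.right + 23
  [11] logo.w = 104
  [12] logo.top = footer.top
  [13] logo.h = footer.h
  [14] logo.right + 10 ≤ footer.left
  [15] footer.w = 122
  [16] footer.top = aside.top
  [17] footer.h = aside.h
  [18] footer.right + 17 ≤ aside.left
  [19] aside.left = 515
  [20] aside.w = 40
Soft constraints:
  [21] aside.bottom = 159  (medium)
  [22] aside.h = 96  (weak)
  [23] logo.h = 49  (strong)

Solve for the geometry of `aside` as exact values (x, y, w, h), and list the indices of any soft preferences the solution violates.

aside = (x=515, y=59, w=40, h=49)
violated soft preferences: 21, 22

1. aside.y = 59  [footer.top = aside.top]
2. aside.h = 49  [footer.h = aside.h]
3. aside.x = 515  [aside.left = 515]
4. aside.w = 40  [aside.w = 40]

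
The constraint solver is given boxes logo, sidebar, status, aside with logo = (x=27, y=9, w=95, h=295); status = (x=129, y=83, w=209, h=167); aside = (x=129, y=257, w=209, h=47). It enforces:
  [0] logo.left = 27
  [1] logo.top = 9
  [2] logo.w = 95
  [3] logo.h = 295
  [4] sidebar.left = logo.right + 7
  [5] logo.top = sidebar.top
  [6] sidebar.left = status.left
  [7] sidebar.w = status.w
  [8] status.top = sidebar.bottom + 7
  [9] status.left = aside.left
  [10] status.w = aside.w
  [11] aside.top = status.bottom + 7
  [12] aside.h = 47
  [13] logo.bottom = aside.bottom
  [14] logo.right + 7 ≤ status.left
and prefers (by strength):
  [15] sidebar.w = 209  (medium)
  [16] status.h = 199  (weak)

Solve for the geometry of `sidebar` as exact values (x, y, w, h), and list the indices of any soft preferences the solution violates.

sidebar = (x=129, y=9, w=209, h=67)
violated soft preferences: 16

1. sidebar.x = 129  [sidebar.left = logo.right + 7]
2. sidebar.y = 9  [logo.top = sidebar.top]
3. sidebar.w = 209  [sidebar.w = status.w]
4. sidebar.h = 67  [status.top = sidebar.bottom + 7]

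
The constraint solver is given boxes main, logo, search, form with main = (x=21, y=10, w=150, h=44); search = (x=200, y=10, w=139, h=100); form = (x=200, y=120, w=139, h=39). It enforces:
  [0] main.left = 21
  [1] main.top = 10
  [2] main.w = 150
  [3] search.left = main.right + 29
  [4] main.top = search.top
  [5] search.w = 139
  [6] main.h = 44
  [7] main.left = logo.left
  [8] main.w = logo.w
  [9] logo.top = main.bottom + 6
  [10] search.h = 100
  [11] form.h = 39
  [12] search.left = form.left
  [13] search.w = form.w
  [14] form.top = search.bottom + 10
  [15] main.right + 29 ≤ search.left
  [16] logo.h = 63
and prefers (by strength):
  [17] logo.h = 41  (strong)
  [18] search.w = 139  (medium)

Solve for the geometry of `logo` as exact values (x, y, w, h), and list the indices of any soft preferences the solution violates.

logo = (x=21, y=60, w=150, h=63)
violated soft preferences: 17

1. logo.x = 21  [main.left = logo.left]
2. logo.w = 150  [main.w = logo.w]
3. logo.y = 60  [logo.top = main.bottom + 6]
4. logo.h = 63  [logo.h = 63]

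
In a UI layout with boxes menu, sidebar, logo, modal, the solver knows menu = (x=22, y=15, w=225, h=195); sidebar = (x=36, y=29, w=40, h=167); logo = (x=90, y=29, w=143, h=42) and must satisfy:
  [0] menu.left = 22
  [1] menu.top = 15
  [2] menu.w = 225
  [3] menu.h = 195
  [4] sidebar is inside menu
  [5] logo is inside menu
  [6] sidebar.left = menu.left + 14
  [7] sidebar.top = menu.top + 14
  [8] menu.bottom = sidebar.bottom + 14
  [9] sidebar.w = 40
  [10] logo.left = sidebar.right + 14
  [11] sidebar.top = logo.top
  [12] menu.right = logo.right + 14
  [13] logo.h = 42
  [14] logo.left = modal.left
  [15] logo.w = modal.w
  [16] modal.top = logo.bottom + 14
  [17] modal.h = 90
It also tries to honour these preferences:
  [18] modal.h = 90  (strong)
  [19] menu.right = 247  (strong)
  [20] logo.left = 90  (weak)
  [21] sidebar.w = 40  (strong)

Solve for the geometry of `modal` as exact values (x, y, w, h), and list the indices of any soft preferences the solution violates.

modal = (x=90, y=85, w=143, h=90)
violated soft preferences: none

1. modal.x = 90  [logo.left = modal.left]
2. modal.w = 143  [logo.w = modal.w]
3. modal.y = 85  [modal.top = logo.bottom + 14]
4. modal.h = 90  [modal.h = 90]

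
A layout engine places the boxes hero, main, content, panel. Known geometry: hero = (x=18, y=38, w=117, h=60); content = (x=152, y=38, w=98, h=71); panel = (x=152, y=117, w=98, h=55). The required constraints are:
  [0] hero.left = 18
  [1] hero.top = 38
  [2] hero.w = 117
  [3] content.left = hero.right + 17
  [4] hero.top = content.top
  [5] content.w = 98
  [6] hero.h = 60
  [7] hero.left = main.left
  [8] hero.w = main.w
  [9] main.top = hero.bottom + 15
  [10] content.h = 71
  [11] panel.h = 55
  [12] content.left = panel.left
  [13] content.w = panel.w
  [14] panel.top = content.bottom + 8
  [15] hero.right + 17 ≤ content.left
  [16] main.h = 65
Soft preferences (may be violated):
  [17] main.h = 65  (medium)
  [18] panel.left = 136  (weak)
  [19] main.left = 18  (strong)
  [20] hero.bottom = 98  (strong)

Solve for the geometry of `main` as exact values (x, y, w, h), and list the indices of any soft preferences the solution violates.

main = (x=18, y=113, w=117, h=65)
violated soft preferences: 18

1. main.x = 18  [hero.left = main.left]
2. main.w = 117  [hero.w = main.w]
3. main.y = 113  [main.top = hero.bottom + 15]
4. main.h = 65  [main.h = 65]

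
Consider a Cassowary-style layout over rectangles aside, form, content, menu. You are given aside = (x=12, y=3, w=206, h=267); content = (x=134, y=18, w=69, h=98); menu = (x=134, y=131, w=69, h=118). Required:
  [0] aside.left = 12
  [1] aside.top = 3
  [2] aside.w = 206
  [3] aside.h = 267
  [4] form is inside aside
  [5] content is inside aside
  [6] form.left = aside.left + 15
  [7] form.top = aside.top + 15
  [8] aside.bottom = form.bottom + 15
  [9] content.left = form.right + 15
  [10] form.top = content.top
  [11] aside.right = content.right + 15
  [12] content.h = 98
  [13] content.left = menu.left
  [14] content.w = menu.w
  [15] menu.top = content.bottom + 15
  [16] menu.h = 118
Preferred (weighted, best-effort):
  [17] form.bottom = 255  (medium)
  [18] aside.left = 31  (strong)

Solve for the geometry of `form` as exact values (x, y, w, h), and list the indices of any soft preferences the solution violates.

form = (x=27, y=18, w=92, h=237)
violated soft preferences: 18

1. form.x = 27  [form.left = aside.left + 15]
2. form.y = 18  [form.top = aside.top + 15]
3. form.h = 237  [aside.bottom = form.bottom + 15]
4. form.w = 92  [content.left = form.right + 15]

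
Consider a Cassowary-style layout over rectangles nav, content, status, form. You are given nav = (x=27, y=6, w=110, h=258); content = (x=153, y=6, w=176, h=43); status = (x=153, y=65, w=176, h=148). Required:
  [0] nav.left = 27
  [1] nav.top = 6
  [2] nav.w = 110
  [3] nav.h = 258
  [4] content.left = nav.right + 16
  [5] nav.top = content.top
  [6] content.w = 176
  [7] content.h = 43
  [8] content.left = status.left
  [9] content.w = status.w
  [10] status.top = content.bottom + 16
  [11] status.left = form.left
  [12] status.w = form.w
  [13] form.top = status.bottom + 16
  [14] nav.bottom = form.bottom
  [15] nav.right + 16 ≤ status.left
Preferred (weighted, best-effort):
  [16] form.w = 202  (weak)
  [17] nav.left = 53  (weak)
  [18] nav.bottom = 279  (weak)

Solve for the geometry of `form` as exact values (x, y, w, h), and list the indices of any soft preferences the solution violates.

form = (x=153, y=229, w=176, h=35)
violated soft preferences: 16, 17, 18

1. form.x = 153  [status.left = form.left]
2. form.w = 176  [status.w = form.w]
3. form.y = 229  [form.top = status.bottom + 16]
4. form.h = 35  [nav.bottom = form.bottom]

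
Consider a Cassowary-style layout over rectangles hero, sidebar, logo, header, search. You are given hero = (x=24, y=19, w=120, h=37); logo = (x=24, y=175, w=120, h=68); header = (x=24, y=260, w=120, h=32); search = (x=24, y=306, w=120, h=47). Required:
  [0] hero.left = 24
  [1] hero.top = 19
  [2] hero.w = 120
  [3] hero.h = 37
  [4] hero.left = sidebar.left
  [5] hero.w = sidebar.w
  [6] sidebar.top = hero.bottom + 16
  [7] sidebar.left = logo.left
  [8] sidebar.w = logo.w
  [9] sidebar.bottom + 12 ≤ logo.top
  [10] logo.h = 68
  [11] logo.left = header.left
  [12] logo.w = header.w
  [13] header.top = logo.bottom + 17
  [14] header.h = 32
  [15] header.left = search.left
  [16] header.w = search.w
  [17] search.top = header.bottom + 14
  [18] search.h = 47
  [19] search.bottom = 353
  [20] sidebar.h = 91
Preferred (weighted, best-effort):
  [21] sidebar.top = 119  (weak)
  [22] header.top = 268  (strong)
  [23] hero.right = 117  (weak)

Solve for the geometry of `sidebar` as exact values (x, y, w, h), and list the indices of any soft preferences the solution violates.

sidebar = (x=24, y=72, w=120, h=91)
violated soft preferences: 21, 22, 23

1. sidebar.x = 24  [hero.left = sidebar.left]
2. sidebar.w = 120  [hero.w = sidebar.w]
3. sidebar.y = 72  [sidebar.top = hero.bottom + 16]
4. sidebar.h = 91  [sidebar.h = 91]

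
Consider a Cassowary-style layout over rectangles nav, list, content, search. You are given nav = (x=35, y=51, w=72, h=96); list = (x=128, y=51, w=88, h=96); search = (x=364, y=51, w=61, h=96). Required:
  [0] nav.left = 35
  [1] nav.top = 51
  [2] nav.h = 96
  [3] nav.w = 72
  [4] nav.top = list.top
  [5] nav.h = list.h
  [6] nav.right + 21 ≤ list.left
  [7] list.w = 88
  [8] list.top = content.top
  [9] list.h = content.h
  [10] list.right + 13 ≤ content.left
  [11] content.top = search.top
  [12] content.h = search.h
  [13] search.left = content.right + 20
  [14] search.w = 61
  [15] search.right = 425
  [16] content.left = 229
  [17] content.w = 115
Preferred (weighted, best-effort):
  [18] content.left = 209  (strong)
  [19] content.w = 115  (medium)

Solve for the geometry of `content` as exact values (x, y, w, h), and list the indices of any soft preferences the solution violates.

1. content.y = 51  [list.top = content.top]
2. content.h = 96  [list.h = content.h]
3. content.x = 229  [content.left = 229]
4. content.w = 115  [content.w = 115]

content = (x=229, y=51, w=115, h=96)
violated soft preferences: 18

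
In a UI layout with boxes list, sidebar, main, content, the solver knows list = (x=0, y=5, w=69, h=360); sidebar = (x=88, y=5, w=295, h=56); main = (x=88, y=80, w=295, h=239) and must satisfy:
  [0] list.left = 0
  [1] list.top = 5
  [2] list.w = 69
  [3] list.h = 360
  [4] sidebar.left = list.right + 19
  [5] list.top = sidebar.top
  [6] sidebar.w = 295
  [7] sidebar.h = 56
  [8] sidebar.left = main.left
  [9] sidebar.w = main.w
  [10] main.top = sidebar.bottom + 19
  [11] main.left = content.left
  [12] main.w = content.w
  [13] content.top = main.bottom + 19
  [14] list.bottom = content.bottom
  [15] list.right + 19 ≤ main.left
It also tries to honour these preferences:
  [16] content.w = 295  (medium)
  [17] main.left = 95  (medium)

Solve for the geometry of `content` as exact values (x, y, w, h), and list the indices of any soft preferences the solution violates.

1. content.x = 88  [main.left = content.left]
2. content.w = 295  [main.w = content.w]
3. content.y = 338  [content.top = main.bottom + 19]
4. content.h = 27  [list.bottom = content.bottom]

content = (x=88, y=338, w=295, h=27)
violated soft preferences: 17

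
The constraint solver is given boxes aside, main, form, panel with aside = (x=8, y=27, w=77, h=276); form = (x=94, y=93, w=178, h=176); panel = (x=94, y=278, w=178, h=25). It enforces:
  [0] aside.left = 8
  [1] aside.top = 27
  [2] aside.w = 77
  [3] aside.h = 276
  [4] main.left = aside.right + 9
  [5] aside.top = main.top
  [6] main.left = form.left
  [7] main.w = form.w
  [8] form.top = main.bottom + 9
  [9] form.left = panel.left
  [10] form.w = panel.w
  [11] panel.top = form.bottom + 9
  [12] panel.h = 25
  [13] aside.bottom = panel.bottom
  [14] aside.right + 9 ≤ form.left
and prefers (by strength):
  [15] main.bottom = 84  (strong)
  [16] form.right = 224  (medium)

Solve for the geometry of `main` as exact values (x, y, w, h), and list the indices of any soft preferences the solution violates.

main = (x=94, y=27, w=178, h=57)
violated soft preferences: 16

1. main.x = 94  [main.left = aside.right + 9]
2. main.y = 27  [aside.top = main.top]
3. main.w = 178  [main.w = form.w]
4. main.h = 57  [form.top = main.bottom + 9]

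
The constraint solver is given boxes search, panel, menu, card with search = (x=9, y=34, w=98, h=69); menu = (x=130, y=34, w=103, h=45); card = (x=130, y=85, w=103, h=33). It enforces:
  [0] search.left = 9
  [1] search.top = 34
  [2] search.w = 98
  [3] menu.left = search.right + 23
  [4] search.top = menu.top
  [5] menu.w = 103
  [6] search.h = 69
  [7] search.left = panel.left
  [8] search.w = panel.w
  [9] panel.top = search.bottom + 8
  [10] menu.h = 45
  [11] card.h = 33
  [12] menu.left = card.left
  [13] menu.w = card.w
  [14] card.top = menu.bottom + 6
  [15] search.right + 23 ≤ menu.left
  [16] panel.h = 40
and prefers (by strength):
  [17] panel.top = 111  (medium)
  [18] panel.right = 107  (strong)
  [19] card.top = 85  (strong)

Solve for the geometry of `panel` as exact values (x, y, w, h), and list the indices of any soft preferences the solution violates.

panel = (x=9, y=111, w=98, h=40)
violated soft preferences: none

1. panel.x = 9  [search.left = panel.left]
2. panel.w = 98  [search.w = panel.w]
3. panel.y = 111  [panel.top = search.bottom + 8]
4. panel.h = 40  [panel.h = 40]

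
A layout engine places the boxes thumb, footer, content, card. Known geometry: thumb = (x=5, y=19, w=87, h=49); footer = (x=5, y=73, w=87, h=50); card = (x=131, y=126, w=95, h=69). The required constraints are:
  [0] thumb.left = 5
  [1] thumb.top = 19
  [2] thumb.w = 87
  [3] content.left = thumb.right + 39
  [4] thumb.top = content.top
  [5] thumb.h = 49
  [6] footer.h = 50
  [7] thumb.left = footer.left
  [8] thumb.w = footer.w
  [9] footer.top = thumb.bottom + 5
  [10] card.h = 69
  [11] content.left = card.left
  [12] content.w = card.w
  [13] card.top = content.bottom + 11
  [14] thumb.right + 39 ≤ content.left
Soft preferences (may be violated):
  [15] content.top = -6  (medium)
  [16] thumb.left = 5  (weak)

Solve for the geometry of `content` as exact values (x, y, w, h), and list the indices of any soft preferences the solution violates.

1. content.x = 131  [content.left = thumb.right + 39]
2. content.y = 19  [thumb.top = content.top]
3. content.w = 95  [content.w = card.w]
4. content.h = 96  [card.top = content.bottom + 11]

content = (x=131, y=19, w=95, h=96)
violated soft preferences: 15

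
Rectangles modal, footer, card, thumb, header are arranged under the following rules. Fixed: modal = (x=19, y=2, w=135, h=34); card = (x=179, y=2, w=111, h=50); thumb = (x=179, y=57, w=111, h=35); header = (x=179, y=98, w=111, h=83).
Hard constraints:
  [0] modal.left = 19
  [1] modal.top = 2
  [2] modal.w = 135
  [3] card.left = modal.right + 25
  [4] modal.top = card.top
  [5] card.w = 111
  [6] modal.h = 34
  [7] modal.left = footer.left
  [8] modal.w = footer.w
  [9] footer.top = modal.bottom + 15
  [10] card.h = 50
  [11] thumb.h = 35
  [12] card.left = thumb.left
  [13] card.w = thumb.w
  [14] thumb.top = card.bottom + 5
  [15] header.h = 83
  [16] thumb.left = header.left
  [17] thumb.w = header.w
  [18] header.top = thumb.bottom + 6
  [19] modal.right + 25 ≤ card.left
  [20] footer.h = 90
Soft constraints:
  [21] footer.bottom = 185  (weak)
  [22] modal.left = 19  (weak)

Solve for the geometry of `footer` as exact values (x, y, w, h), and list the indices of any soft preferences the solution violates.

1. footer.x = 19  [modal.left = footer.left]
2. footer.w = 135  [modal.w = footer.w]
3. footer.y = 51  [footer.top = modal.bottom + 15]
4. footer.h = 90  [footer.h = 90]

footer = (x=19, y=51, w=135, h=90)
violated soft preferences: 21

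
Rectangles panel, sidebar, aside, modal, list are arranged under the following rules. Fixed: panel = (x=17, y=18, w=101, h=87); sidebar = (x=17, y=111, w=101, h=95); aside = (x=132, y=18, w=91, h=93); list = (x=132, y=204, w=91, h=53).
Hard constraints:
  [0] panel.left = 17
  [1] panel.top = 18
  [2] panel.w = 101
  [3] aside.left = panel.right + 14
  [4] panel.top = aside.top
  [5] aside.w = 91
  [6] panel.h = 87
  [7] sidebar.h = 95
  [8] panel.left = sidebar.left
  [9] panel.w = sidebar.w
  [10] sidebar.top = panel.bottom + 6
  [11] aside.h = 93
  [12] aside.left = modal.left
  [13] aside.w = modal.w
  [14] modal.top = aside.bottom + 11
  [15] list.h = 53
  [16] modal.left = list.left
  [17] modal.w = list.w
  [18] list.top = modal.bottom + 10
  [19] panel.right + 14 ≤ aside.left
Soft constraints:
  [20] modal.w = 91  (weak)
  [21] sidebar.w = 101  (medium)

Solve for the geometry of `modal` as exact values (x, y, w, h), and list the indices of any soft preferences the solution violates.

modal = (x=132, y=122, w=91, h=72)
violated soft preferences: none

1. modal.x = 132  [aside.left = modal.left]
2. modal.w = 91  [aside.w = modal.w]
3. modal.y = 122  [modal.top = aside.bottom + 11]
4. modal.h = 72  [list.top = modal.bottom + 10]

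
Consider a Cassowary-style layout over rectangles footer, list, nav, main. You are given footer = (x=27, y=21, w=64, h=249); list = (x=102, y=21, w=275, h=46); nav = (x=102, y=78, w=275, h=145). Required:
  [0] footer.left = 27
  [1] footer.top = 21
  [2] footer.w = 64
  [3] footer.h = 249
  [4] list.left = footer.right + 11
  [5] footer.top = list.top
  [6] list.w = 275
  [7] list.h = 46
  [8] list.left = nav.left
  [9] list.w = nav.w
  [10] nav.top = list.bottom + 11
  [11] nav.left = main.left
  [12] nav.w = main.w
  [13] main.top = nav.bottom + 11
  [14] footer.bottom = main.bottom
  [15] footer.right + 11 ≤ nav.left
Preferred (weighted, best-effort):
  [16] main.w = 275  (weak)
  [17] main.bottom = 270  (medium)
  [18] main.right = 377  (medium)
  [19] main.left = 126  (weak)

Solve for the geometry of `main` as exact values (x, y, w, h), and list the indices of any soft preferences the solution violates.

main = (x=102, y=234, w=275, h=36)
violated soft preferences: 19

1. main.x = 102  [nav.left = main.left]
2. main.w = 275  [nav.w = main.w]
3. main.y = 234  [main.top = nav.bottom + 11]
4. main.h = 36  [footer.bottom = main.bottom]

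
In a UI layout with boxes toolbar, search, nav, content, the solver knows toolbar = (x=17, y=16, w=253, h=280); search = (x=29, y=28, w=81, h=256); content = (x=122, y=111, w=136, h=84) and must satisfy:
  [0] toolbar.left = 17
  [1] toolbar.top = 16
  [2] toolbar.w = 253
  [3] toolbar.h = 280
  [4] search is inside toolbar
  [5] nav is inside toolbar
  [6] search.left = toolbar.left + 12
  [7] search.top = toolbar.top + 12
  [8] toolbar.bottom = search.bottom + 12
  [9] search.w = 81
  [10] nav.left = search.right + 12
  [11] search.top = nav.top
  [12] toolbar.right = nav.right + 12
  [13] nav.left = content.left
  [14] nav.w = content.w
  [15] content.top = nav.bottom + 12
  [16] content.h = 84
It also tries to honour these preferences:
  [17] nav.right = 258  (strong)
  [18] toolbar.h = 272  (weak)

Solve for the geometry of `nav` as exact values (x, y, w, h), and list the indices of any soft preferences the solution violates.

1. nav.x = 122  [nav.left = search.right + 12]
2. nav.y = 28  [search.top = nav.top]
3. nav.w = 136  [toolbar.right = nav.right + 12]
4. nav.h = 71  [content.top = nav.bottom + 12]

nav = (x=122, y=28, w=136, h=71)
violated soft preferences: 18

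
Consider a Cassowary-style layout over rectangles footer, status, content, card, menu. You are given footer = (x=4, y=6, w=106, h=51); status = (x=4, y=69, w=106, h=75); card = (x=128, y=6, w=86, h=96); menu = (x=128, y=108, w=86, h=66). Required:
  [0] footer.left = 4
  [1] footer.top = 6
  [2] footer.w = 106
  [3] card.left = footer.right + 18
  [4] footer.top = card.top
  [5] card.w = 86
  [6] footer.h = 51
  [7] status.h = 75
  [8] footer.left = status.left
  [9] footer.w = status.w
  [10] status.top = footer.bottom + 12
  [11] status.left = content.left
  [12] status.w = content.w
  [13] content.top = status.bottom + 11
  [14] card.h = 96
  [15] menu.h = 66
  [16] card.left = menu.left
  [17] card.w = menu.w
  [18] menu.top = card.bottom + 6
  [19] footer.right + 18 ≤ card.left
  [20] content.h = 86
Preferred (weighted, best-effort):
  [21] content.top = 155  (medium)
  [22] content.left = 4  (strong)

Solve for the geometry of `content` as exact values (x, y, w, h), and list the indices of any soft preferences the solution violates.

content = (x=4, y=155, w=106, h=86)
violated soft preferences: none

1. content.x = 4  [status.left = content.left]
2. content.w = 106  [status.w = content.w]
3. content.y = 155  [content.top = status.bottom + 11]
4. content.h = 86  [content.h = 86]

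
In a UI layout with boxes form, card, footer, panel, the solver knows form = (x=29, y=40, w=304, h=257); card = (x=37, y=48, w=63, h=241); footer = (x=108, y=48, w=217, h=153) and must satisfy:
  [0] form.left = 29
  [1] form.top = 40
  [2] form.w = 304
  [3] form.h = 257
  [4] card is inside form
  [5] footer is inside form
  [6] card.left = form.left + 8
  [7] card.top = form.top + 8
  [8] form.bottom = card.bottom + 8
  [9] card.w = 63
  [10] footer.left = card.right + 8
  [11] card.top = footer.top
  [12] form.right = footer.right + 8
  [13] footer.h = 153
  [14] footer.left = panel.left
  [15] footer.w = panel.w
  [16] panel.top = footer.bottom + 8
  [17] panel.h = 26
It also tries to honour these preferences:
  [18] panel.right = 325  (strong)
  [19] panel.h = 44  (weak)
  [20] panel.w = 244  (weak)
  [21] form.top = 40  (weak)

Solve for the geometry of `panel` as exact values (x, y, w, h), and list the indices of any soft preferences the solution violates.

1. panel.x = 108  [footer.left = panel.left]
2. panel.w = 217  [footer.w = panel.w]
3. panel.y = 209  [panel.top = footer.bottom + 8]
4. panel.h = 26  [panel.h = 26]

panel = (x=108, y=209, w=217, h=26)
violated soft preferences: 19, 20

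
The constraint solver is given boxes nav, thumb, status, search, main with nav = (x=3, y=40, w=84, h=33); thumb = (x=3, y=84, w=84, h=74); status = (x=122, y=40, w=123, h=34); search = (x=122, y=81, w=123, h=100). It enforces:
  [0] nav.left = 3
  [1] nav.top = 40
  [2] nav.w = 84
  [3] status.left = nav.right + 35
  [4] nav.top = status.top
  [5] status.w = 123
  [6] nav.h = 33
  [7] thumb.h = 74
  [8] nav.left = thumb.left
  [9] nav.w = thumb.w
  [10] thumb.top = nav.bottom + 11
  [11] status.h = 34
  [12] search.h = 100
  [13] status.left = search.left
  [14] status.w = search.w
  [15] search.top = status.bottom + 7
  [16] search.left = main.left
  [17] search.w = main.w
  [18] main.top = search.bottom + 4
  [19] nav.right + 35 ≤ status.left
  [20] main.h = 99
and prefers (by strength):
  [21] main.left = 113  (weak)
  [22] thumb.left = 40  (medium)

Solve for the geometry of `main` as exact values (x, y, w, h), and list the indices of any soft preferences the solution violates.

main = (x=122, y=185, w=123, h=99)
violated soft preferences: 21, 22

1. main.x = 122  [search.left = main.left]
2. main.w = 123  [search.w = main.w]
3. main.y = 185  [main.top = search.bottom + 4]
4. main.h = 99  [main.h = 99]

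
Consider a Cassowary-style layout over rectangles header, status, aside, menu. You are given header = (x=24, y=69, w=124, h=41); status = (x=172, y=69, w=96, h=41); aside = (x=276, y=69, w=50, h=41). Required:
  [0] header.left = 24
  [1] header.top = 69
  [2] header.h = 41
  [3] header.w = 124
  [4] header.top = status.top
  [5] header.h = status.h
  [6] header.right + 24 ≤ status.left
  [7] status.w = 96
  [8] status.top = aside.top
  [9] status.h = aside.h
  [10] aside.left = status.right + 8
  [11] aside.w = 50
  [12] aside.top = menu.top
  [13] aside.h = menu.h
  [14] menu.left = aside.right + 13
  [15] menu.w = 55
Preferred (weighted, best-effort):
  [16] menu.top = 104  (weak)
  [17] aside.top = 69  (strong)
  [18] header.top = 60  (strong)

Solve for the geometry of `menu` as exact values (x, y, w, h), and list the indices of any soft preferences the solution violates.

1. menu.y = 69  [aside.top = menu.top]
2. menu.h = 41  [aside.h = menu.h]
3. menu.x = 339  [menu.left = aside.right + 13]
4. menu.w = 55  [menu.w = 55]

menu = (x=339, y=69, w=55, h=41)
violated soft preferences: 16, 18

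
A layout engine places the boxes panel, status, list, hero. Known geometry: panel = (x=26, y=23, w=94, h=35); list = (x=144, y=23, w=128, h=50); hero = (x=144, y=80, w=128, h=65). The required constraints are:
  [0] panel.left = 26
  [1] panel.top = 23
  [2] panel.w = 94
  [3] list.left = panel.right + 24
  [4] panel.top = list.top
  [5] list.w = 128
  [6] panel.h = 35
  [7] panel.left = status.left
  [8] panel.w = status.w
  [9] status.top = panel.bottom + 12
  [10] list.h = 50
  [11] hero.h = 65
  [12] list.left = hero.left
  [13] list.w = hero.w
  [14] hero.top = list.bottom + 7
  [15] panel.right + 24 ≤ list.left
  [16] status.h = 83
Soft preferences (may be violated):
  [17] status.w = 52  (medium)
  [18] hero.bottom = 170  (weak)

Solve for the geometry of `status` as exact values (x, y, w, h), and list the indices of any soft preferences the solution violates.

status = (x=26, y=70, w=94, h=83)
violated soft preferences: 17, 18

1. status.x = 26  [panel.left = status.left]
2. status.w = 94  [panel.w = status.w]
3. status.y = 70  [status.top = panel.bottom + 12]
4. status.h = 83  [status.h = 83]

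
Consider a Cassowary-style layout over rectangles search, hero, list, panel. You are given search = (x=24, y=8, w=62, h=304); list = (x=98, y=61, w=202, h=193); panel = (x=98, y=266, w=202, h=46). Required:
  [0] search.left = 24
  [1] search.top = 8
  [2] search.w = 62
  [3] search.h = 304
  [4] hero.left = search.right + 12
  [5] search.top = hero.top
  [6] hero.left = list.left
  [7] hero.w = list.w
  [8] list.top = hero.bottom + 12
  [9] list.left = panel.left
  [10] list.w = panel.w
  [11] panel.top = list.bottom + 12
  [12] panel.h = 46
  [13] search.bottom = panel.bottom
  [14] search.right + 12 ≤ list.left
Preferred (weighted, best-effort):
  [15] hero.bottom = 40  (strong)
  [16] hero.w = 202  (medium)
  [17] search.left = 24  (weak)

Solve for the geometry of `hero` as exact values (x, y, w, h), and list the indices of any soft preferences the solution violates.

hero = (x=98, y=8, w=202, h=41)
violated soft preferences: 15

1. hero.x = 98  [hero.left = search.right + 12]
2. hero.y = 8  [search.top = hero.top]
3. hero.w = 202  [hero.w = list.w]
4. hero.h = 41  [list.top = hero.bottom + 12]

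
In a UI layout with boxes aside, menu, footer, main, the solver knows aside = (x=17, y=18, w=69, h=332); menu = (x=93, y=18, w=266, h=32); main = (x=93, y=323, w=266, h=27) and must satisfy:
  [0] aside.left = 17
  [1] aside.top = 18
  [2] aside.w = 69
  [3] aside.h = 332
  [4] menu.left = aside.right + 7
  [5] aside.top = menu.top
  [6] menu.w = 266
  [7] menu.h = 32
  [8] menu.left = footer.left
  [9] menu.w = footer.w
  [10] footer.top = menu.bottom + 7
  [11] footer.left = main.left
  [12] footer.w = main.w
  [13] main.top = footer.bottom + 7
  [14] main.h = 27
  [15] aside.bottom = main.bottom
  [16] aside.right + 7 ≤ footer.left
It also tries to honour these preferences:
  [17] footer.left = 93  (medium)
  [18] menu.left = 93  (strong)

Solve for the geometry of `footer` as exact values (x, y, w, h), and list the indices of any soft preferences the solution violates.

footer = (x=93, y=57, w=266, h=259)
violated soft preferences: none

1. footer.x = 93  [menu.left = footer.left]
2. footer.w = 266  [menu.w = footer.w]
3. footer.y = 57  [footer.top = menu.bottom + 7]
4. footer.h = 259  [main.top = footer.bottom + 7]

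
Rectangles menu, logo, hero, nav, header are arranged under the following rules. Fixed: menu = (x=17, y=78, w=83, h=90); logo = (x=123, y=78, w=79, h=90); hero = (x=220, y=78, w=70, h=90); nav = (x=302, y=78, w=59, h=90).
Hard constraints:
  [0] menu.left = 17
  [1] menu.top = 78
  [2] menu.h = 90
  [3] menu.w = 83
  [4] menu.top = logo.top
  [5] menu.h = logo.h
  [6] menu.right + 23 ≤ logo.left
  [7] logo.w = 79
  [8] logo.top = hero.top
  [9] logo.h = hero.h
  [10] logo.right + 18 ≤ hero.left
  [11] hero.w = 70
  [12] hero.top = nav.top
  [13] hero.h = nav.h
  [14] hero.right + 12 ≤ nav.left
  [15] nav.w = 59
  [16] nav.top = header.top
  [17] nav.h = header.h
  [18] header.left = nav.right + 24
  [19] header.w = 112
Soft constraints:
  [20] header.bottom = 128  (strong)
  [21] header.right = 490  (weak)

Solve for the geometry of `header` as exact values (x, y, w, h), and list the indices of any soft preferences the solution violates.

1. header.y = 78  [nav.top = header.top]
2. header.h = 90  [nav.h = header.h]
3. header.x = 385  [header.left = nav.right + 24]
4. header.w = 112  [header.w = 112]

header = (x=385, y=78, w=112, h=90)
violated soft preferences: 20, 21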